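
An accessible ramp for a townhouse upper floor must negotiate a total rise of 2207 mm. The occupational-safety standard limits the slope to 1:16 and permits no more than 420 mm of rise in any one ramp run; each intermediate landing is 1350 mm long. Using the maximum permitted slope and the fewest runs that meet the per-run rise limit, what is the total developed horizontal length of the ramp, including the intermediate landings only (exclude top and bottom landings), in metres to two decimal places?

42.06 m

2207 / 420 = 5.255 → round up to 6 ramp runs. That means 5 intermediate landings.
Horizontal run for 2207 mm of rise at 1:16 is 2207 × 16 = 35312 mm.
Intermediate landings: 5 × 1350 = 6750 mm.
Developed length = 35312 + 6750 = 42062 mm.
= 42.06 m.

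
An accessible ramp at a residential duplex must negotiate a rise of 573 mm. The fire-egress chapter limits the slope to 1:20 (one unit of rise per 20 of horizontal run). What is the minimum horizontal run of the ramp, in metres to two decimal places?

11.46 m

At 1:20 the run is 20 × 573 = 11460 mm.
11460 mm = 11.46 m.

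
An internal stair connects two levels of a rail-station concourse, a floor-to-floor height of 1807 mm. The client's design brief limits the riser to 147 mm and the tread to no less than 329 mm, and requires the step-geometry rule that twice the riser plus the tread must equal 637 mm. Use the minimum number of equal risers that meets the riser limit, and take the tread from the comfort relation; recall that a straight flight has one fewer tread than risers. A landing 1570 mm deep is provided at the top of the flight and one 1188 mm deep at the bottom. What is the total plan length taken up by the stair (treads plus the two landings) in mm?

⌈1807/147⌉ = 13 risers.
R = 1807 ÷ 13 = 139 mm.
T = 637 − 2·139 = 359 mm, which satisfies the 329 mm minimum.
Going = (13 − 1) × 359 = 4308 mm.
Add landings: 4308 + 1570 + 1188 = 7066 mm.

7066 mm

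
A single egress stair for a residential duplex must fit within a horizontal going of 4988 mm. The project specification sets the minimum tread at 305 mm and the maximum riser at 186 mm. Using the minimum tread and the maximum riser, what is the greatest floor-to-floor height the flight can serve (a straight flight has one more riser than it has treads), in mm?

3162 mm

4988 / 305 = 16.35, so 16 treads fit.
Risers = treads + 1 = 17.
Maximum height = 17 × 186 = 3162 mm.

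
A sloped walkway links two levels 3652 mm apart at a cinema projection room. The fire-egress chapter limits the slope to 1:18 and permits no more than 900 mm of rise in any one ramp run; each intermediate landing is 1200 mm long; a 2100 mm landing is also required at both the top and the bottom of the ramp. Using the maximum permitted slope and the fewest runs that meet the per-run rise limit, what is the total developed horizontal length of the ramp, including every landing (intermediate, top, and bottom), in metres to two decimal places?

74.74 m

⌈3652/900⌉ = 5 ramp runs. That means 4 intermediate landings.
Horizontal run for 3652 mm of rise at 1:18 is 3652 × 18 = 65736 mm.
4 intermediate landings contribute 4 × 1200 = 4800 mm.
Top and bottom landings: 2 × 2100 = 4200 mm.
Total = 65736 + 4800 + 4200 = 74736 mm.
= 74.74 m.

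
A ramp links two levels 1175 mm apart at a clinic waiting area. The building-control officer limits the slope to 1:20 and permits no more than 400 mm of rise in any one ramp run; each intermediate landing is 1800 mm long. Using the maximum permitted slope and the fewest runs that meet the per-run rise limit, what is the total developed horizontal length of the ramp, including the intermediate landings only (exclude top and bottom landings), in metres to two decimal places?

1175 / 400 = 2.938 → round up to 3 ramp runs. That means 2 intermediate landings.
Horizontal run for 1175 mm of rise at 1:20 is 1175 × 20 = 23500 mm.
2 intermediate landings contribute 2 × 1800 = 3600 mm.
Total developed length = 23500 + 3600 = 27100 mm.
= 27.10 m.

27.10 m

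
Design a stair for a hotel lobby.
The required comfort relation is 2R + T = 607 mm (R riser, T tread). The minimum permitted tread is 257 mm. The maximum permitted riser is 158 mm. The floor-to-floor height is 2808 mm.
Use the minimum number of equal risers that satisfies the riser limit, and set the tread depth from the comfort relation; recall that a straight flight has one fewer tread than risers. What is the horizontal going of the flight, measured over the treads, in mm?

5015 mm

2808 / 158 = 17.772 → round up to 18 risers.
R = 2808 ÷ 18 = 156 mm.
T = 607 − 2·156 = 295 mm, which satisfies the 257 mm minimum.
18 risers give 17 treads; going = 17 × 295 = 5015 mm.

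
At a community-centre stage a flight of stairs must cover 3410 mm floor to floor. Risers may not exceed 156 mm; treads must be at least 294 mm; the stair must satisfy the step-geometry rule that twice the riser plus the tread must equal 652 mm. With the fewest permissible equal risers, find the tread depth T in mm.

342 mm

⌈3410/156⌉ = 22 risers.
Each riser is 3410/22 = 155 mm (≤ 156 mm).
Tread T = 652 − 2 × 155 = 342 mm (≥ 294 mm).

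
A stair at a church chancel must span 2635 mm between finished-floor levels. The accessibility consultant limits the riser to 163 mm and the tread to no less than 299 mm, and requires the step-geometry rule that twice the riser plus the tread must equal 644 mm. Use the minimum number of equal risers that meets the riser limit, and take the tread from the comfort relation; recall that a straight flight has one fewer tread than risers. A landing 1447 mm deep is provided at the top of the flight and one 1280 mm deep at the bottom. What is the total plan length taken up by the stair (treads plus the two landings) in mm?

8071 mm

2635 / 163 = 16.17, so 17 risers are needed.
Each riser is 2635/17 = 155 mm (≤ 163 mm).
From 2R + T = 644: T = 644 − 310 = 334 mm.
Treads = 17 − 1 = 16; going = 16 × 334 = 5344 mm.
Add landings: 5344 + 1447 + 1280 = 8071 mm.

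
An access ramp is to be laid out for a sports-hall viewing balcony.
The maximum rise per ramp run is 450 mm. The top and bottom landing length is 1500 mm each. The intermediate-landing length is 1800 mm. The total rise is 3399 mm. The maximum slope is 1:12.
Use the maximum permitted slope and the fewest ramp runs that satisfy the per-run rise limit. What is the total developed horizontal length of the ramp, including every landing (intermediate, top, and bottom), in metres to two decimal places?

56.39 m

3399 / 450 = 7.553 → round up to 8 ramp runs. That means 7 intermediate landings.
Ramp run (horizontal) at 1:12: 3399 × 12 = 40788 mm.
7 intermediate landings contribute 7 × 1800 = 12600 mm.
Top and bottom landings: 2 × 1500 = 3000 mm.
Total = 40788 + 12600 + 3000 = 56388 mm.
= 56.39 m.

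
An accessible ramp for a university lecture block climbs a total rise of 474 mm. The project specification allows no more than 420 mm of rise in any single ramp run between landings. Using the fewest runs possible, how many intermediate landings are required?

At most 420 each: 474/420 = 1.13, giving 2 ramp runs.
2 runs are separated by 1 intermediate landings.

1 intermediate landings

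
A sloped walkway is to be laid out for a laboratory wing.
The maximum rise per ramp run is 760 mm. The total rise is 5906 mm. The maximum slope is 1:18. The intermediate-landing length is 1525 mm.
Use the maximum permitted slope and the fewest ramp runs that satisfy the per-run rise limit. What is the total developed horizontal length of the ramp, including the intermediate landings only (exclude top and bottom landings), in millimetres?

116983 mm

⌈5906/760⌉ = 8 ramp runs. That means 7 intermediate landings.
Ramp run (horizontal) at 1:18: 5906 × 18 = 106308 mm.
7 intermediate landings contribute 7 × 1525 = 10675 mm.
Total developed length = 106308 + 10675 = 116983 mm.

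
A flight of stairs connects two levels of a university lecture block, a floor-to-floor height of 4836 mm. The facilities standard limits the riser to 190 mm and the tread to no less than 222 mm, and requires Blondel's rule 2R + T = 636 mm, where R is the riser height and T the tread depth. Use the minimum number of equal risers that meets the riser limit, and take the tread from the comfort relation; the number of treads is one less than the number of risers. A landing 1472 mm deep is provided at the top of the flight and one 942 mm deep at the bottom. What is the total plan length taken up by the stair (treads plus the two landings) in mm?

At most 190 each: 4836/190 = 25.45, giving 26 risers.
Each riser is 4836/26 = 186 mm (≤ 190 mm).
T = 636 − 2·186 = 264 mm, which satisfies the 222 mm minimum.
Going = (26 − 1) × 264 = 6600 mm.
Enclosure = 6600 + 1472 + 942 = 9014 mm.

9014 mm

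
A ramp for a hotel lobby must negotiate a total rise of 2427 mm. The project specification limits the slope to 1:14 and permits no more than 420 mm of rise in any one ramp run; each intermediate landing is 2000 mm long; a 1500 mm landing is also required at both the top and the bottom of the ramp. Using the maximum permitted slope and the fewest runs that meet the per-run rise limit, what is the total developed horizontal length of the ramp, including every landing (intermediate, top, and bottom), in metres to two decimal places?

At most 420 each: 2427/420 = 5.78, giving 6 ramp runs. That means 5 intermediate landings.
Horizontal run for 2427 mm of rise at 1:14 is 2427 × 14 = 33978 mm.
5 intermediate landings contribute 5 × 2000 = 10000 mm.
Top and bottom landings: 2 × 1500 = 3000 mm.
Total = 33978 + 10000 + 3000 = 46978 mm.
= 46.98 m.

46.98 m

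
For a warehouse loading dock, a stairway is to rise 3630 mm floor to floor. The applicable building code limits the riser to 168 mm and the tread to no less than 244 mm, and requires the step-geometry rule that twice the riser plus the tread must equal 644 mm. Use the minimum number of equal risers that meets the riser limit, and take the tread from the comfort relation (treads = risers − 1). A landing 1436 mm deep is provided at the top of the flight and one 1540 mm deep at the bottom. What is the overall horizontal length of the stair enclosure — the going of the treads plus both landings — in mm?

At most 168 each: 3630/168 = 21.61, giving 22 risers.
R = 3630 ÷ 22 = 165 mm.
From 2R + T = 644: T = 644 − 330 = 314 mm.
Treads = 22 − 1 = 21; going = 21 × 314 = 6594 mm.
Enclosure = 6594 + 1436 + 1540 = 9570 mm.

9570 mm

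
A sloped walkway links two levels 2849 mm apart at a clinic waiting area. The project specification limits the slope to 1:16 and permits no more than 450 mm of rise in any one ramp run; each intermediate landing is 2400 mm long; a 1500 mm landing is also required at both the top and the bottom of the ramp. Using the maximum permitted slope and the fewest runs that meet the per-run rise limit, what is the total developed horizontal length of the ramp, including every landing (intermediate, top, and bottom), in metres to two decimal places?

62.98 m

2849 / 450 = 6.33, so 7 ramp runs are needed. That means 6 intermediate landings.
Horizontal run for 2849 mm of rise at 1:16 is 2849 × 16 = 45584 mm.
Intermediate landings: 6 × 2400 = 14400 mm.
Top and bottom landings: 2 × 1500 = 3000 mm.
Total = 45584 + 14400 + 3000 = 62984 mm.
= 62.98 m.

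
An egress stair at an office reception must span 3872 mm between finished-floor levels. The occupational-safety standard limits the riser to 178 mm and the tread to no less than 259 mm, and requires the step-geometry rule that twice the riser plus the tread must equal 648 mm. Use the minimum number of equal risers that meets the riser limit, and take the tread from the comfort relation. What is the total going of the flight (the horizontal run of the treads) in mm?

6216 mm

3872 / 178 = 21.75, so 22 risers are needed.
Riser R = 3872 / 22 = 176 mm, within the 178 mm limit.
Tread T = 648 − 2 × 176 = 296 mm (≥ 259 mm).
Going = (22 − 1) × 296 = 6216 mm.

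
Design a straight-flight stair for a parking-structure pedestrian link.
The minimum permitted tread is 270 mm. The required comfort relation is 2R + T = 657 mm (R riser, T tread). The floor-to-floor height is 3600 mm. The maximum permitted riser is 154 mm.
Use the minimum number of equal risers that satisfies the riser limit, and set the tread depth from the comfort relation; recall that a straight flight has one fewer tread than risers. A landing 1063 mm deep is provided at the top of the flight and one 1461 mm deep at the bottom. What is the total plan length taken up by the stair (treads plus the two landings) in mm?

⌈3600/154⌉ = 24 risers.
Riser R = 3600 / 24 = 150 mm, within the 154 mm limit.
From 2R + T = 657: T = 657 − 300 = 357 mm.
24 risers give 23 treads; going = 23 × 357 = 8211 mm.
Add landings: 8211 + 1063 + 1461 = 10735 mm.

10735 mm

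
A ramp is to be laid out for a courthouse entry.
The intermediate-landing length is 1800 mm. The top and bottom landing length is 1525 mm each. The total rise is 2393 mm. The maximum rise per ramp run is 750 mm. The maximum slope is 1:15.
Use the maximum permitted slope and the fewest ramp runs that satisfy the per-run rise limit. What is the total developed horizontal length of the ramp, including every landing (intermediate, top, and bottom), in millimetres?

44345 mm

2393 / 750 = 3.191 → round up to 4 ramp runs. That means 3 intermediate landings.
Horizontal run for 2393 mm of rise at 1:15 is 2393 × 15 = 35895 mm.
3 intermediate landings contribute 3 × 1800 = 5400 mm.
Top and bottom landings: 2 × 1525 = 3050 mm.
Total = 35895 + 5400 + 3050 = 44345 mm.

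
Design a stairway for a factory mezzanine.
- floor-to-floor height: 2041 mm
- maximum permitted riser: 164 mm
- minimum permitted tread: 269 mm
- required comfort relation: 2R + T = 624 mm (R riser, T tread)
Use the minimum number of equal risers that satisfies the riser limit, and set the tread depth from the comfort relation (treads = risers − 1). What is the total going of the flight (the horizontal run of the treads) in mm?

3720 mm

2041 / 164 = 12.445 → round up to 13 risers.
Riser R = 2041 / 13 = 157 mm, within the 164 mm limit.
T = 624 − 2·157 = 310 mm, which satisfies the 269 mm minimum.
Going = (13 − 1) × 310 = 3720 mm.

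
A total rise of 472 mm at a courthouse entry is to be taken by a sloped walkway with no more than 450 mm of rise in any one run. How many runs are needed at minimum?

2 runs

472 / 450 = 1.05, so 2 ramp runs are needed.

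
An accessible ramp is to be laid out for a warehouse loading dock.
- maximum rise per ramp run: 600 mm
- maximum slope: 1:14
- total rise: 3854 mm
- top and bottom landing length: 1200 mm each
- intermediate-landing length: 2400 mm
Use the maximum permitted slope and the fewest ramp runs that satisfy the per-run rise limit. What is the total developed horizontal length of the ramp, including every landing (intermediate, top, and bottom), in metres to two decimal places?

70.76 m

⌈3854/600⌉ = 7 ramp runs. That means 6 intermediate landings.
Horizontal run for 3854 mm of rise at 1:14 is 3854 × 14 = 53956 mm.
6 intermediate landings contribute 6 × 2400 = 14400 mm.
Top and bottom landings: 2 × 1200 = 2400 mm.
Total = 53956 + 14400 + 2400 = 70756 mm.
= 70.76 m.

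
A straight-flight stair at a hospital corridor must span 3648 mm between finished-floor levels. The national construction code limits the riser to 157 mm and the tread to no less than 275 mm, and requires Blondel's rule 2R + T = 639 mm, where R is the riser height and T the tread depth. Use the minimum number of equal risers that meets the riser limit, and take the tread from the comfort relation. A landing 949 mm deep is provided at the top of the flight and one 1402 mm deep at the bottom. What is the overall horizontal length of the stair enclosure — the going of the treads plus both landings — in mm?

⌈3648/157⌉ = 24 risers.
R = 3648 ÷ 24 = 152 mm.
Tread T = 639 − 2 × 152 = 335 mm (≥ 275 mm).
24 risers give 23 treads; going = 23 × 335 = 7705 mm.
Add landings: 7705 + 949 + 1402 = 10056 mm.

10056 mm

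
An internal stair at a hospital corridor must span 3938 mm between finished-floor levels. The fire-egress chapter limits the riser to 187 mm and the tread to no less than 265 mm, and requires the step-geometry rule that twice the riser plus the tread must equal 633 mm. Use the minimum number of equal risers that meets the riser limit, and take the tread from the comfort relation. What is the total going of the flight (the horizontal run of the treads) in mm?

5775 mm

3938 / 187 = 21.06, so 22 risers are needed.
R = 3938 ÷ 22 = 179 mm.
From 2R + T = 633: T = 633 − 358 = 275 mm.
22 risers give 21 treads; going = 21 × 275 = 5775 mm.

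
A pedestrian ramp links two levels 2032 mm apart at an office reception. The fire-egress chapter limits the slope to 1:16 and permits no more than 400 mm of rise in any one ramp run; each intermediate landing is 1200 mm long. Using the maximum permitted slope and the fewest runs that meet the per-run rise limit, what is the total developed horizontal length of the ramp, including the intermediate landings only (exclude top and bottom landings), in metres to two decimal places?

2032 / 400 = 5.080 → round up to 6 ramp runs. That means 5 intermediate landings.
Ramp run (horizontal) at 1:16: 2032 × 16 = 32512 mm.
Intermediate landings: 5 × 1200 = 6000 mm.
Developed length = 32512 + 6000 = 38512 mm.
= 38.51 m.

38.51 m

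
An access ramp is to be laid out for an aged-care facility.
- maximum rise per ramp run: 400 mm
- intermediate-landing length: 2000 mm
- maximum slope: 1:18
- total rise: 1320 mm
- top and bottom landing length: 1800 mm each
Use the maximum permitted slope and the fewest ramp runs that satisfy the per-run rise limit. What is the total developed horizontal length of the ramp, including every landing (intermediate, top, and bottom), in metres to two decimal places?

⌈1320/400⌉ = 4 ramp runs. That means 3 intermediate landings.
Ramp run (horizontal) at 1:18: 1320 × 18 = 23760 mm.
Intermediate landings: 3 × 2000 = 6000 mm.
Top and bottom landings: 2 × 1800 = 3600 mm.
Total = 23760 + 6000 + 3600 = 33360 mm.
= 33.36 m.

33.36 m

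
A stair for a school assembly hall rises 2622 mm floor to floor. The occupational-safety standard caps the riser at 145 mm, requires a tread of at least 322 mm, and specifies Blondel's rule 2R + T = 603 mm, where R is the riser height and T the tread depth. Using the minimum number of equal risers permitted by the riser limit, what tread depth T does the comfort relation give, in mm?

2622 / 145 = 18.08, so 19 risers are needed.
R = 2622 ÷ 19 = 138 mm.
Tread T = 603 − 2 × 138 = 327 mm (≥ 322 mm).

327 mm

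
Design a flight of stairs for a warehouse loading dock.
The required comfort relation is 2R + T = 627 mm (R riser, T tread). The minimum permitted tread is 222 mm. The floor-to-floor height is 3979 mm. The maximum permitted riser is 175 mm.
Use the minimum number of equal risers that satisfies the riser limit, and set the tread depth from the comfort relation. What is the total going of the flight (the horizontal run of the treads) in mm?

6182 mm

At most 175 each: 3979/175 = 22.74, giving 23 risers.
R = 3979 ÷ 23 = 173 mm.
Tread T = 627 − 2 × 173 = 281 mm (≥ 222 mm).
23 risers give 22 treads; going = 22 × 281 = 6182 mm.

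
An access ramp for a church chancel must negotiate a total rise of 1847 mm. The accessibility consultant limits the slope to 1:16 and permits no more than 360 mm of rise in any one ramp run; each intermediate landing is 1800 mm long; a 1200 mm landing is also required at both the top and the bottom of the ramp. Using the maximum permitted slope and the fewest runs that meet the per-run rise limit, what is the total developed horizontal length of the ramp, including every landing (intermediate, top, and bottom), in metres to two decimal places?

At most 360 each: 1847/360 = 5.13, giving 6 ramp runs. That means 5 intermediate landings.
Ramp run (horizontal) at 1:16: 1847 × 16 = 29552 mm.
5 intermediate landings contribute 5 × 1800 = 9000 mm.
Top and bottom landings: 2 × 1200 = 2400 mm.
Total = 29552 + 9000 + 2400 = 40952 mm.
= 40.95 m.

40.95 m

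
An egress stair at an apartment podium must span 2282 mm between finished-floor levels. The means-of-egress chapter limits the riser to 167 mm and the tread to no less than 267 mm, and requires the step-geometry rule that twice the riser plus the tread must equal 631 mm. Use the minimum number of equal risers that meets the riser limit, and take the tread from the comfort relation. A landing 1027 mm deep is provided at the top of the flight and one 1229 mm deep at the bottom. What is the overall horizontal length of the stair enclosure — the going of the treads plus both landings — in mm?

At most 167 each: 2282/167 = 13.66, giving 14 risers.
R = 2282 ÷ 14 = 163 mm.
T = 631 − 2·163 = 305 mm, which satisfies the 267 mm minimum.
Treads = 14 − 1 = 13; going = 13 × 305 = 3965 mm.
Enclosure = 3965 + 1027 + 1229 = 6221 mm.

6221 mm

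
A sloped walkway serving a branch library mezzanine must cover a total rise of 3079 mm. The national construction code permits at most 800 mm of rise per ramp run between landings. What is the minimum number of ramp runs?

4 runs

At most 800 each: 3079/800 = 3.85, giving 4 ramp runs.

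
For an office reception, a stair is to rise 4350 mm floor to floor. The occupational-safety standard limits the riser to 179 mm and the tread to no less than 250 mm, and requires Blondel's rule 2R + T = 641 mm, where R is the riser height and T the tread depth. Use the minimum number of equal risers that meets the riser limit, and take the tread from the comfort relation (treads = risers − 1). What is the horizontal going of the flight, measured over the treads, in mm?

7032 mm

At most 179 each: 4350/179 = 24.30, giving 25 risers.
Each riser is 4350/25 = 174 mm (≤ 179 mm).
T = 641 − 2·174 = 293 mm, which satisfies the 250 mm minimum.
25 risers give 24 treads; going = 24 × 293 = 7032 mm.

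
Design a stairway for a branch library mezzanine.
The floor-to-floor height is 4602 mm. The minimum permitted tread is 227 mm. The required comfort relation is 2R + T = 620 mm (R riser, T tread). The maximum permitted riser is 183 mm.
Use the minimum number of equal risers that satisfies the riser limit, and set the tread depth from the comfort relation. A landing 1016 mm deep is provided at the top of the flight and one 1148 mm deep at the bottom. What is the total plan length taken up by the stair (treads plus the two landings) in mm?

⌈4602/183⌉ = 26 risers.
Riser R = 4602 / 26 = 177 mm, within the 183 mm limit.
Tread T = 620 − 2 × 177 = 266 mm (≥ 227 mm).
Going = (26 − 1) × 266 = 6650 mm.
Add landings: 6650 + 1016 + 1148 = 8814 mm.

8814 mm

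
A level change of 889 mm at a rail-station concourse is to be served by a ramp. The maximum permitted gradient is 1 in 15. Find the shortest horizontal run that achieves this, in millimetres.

Run = rise × 15 = 889 × 15 = 13335 mm.

13335 mm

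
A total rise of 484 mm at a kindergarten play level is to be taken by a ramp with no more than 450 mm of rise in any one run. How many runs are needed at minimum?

2 runs

484 / 450 = 1.076 → round up to 2 ramp runs.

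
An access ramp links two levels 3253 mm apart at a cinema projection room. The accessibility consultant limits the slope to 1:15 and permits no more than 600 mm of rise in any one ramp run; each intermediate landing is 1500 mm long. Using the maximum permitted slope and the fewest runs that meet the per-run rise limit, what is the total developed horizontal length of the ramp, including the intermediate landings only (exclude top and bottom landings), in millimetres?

56295 mm

3253 / 600 = 5.422 → round up to 6 ramp runs. That means 5 intermediate landings.
Ramp run (horizontal) at 1:15: 3253 × 15 = 48795 mm.
Intermediate landings: 5 × 1500 = 7500 mm.
Total developed length = 48795 + 7500 = 56295 mm.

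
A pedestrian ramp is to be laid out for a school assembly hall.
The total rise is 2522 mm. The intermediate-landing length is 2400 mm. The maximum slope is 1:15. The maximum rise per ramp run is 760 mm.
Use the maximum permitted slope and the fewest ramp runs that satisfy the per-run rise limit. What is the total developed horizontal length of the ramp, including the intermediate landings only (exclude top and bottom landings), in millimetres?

2522 / 760 = 3.318 → round up to 4 ramp runs. That means 3 intermediate landings.
Horizontal run for 2522 mm of rise at 1:15 is 2522 × 15 = 37830 mm.
Intermediate landings: 3 × 2400 = 7200 mm.
Developed length = 37830 + 7200 = 45030 mm.

45030 mm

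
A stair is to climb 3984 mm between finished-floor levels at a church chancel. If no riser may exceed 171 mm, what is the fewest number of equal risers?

At most 171 each: 3984/171 = 23.30, giving 24 risers.

24 risers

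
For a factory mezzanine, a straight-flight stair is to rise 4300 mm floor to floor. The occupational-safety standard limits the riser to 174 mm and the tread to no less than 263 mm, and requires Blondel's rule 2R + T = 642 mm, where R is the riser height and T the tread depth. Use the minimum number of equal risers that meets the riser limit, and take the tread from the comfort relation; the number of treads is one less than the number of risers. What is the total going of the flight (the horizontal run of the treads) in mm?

At most 174 each: 4300/174 = 24.71, giving 25 risers.
Riser R = 4300 / 25 = 172 mm, within the 174 mm limit.
T = 642 − 2·172 = 298 mm, which satisfies the 263 mm minimum.
25 risers give 24 treads; going = 24 × 298 = 7152 mm.

7152 mm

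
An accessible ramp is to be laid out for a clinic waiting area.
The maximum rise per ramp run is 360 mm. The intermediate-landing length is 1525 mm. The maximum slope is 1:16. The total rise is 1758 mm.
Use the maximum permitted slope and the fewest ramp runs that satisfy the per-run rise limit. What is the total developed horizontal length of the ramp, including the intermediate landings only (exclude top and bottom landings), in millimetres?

34228 mm

1758 / 360 = 4.883 → round up to 5 ramp runs. That means 4 intermediate landings.
Horizontal run for 1758 mm of rise at 1:16 is 1758 × 16 = 28128 mm.
Intermediate landings: 4 × 1525 = 6100 mm.
Developed length = 28128 + 6100 = 34228 mm.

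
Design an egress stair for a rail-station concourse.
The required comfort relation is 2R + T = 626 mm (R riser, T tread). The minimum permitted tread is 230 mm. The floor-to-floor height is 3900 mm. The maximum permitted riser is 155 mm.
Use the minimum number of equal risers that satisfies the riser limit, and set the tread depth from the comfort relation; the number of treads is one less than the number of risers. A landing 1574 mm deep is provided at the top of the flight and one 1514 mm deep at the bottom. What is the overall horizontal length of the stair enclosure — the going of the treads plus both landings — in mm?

11238 mm

3900 / 155 = 25.161 → round up to 26 risers.
Riser R = 3900 / 26 = 150 mm, within the 155 mm limit.
T = 626 − 2·150 = 326 mm, which satisfies the 230 mm minimum.
Treads = 26 − 1 = 25; going = 25 × 326 = 8150 mm.
Add landings: 8150 + 1574 + 1514 = 11238 mm.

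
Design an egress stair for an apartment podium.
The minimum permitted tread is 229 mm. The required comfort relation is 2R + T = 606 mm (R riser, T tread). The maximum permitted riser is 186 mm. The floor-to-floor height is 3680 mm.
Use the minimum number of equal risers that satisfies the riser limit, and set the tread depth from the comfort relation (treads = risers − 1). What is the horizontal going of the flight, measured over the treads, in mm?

At most 186 each: 3680/186 = 19.78, giving 20 risers.
Riser R = 3680 / 20 = 184 mm, within the 186 mm limit.
Tread T = 606 − 2 × 184 = 238 mm (≥ 229 mm).
Going = (20 − 1) × 238 = 4522 mm.

4522 mm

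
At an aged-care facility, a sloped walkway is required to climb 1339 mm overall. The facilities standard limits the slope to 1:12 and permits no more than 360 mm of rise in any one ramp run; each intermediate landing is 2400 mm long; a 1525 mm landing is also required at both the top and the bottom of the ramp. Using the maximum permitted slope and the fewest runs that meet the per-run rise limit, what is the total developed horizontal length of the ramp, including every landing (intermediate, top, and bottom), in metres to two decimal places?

⌈1339/360⌉ = 4 ramp runs. That means 3 intermediate landings.
Horizontal run for 1339 mm of rise at 1:12 is 1339 × 12 = 16068 mm.
3 intermediate landings contribute 3 × 2400 = 7200 mm.
Top and bottom landings: 2 × 1525 = 3050 mm.
Total = 16068 + 7200 + 3050 = 26318 mm.
= 26.32 m.

26.32 m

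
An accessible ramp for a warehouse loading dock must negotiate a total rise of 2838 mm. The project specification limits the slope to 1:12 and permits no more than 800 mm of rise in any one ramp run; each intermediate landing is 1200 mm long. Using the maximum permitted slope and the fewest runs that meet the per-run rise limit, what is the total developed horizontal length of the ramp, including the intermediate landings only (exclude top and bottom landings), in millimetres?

At most 800 each: 2838/800 = 3.55, giving 4 ramp runs. That means 3 intermediate landings.
Horizontal run for 2838 mm of rise at 1:12 is 2838 × 12 = 34056 mm.
Intermediate landings: 3 × 1200 = 3600 mm.
Developed length = 34056 + 3600 = 37656 mm.

37656 mm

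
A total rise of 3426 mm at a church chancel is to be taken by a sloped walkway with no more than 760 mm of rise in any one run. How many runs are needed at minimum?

5 runs

⌈3426/760⌉ = 5 ramp runs.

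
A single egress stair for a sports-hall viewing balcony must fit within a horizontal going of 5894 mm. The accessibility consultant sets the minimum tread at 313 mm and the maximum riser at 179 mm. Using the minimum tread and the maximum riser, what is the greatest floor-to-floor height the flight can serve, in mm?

5894 / 313 = 18.83, so 18 treads fit.
Risers = treads + 1 = 19.
Maximum height = 19 × 179 = 3401 mm.

3401 mm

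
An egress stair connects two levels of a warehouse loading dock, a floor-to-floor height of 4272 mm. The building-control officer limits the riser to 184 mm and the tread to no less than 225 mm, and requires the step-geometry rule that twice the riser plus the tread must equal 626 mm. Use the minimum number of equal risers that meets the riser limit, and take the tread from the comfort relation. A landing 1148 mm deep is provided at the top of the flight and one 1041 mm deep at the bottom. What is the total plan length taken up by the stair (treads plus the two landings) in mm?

8399 mm

4272 / 184 = 23.217 → round up to 24 risers.
Riser R = 4272 / 24 = 178 mm, within the 184 mm limit.
T = 626 − 2·178 = 270 mm, which satisfies the 225 mm minimum.
Going = (24 − 1) × 270 = 6210 mm.
Enclosure = 6210 + 1148 + 1041 = 8399 mm.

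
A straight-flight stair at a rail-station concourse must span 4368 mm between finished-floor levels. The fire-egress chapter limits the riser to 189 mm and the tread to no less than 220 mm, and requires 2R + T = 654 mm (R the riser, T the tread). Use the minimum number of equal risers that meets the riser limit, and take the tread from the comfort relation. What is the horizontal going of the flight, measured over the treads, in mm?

6670 mm

At most 189 each: 4368/189 = 23.11, giving 24 risers.
R = 4368 ÷ 24 = 182 mm.
T = 654 − 2·182 = 290 mm, which satisfies the 220 mm minimum.
Going = (24 − 1) × 290 = 6670 mm.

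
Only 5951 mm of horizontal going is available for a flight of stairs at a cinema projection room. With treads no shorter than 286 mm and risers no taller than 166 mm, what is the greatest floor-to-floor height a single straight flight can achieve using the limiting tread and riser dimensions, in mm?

3486 mm

Treads that fit: ⌊5951 / 286⌋ = 20.
Risers = treads + 1 = 21.
Maximum height = 21 × 166 = 3486 mm.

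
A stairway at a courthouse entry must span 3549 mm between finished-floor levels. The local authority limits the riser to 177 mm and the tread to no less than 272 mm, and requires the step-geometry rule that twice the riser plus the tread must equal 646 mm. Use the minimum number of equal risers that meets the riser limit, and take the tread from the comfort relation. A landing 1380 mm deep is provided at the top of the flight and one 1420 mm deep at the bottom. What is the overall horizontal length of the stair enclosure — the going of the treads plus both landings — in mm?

3549 / 177 = 20.051 → round up to 21 risers.
Each riser is 3549/21 = 169 mm (≤ 177 mm).
T = 646 − 2·169 = 308 mm, which satisfies the 272 mm minimum.
Going = (21 − 1) × 308 = 6160 mm.
Enclosure = 6160 + 1380 + 1420 = 8960 mm.

8960 mm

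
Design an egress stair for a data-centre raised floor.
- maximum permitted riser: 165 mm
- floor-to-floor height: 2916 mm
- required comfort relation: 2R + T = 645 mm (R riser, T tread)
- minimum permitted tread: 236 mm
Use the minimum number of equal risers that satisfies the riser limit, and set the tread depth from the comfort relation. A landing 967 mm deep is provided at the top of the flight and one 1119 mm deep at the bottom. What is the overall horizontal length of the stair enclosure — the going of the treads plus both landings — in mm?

7543 mm

At most 165 each: 2916/165 = 17.67, giving 18 risers.
Riser R = 2916 / 18 = 162 mm, within the 165 mm limit.
Tread T = 645 − 2 × 162 = 321 mm (≥ 236 mm).
18 risers give 17 treads; going = 17 × 321 = 5457 mm.
Enclosure = 5457 + 967 + 1119 = 7543 mm.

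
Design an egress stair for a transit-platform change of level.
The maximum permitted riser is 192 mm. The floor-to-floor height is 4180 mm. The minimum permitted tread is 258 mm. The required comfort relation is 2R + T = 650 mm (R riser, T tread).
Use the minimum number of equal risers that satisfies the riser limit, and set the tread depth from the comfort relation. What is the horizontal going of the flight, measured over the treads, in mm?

5670 mm

4180 / 192 = 21.771 → round up to 22 risers.
Each riser is 4180/22 = 190 mm (≤ 192 mm).
T = 650 − 2·190 = 270 mm, which satisfies the 258 mm minimum.
22 risers give 21 treads; going = 21 × 270 = 5670 mm.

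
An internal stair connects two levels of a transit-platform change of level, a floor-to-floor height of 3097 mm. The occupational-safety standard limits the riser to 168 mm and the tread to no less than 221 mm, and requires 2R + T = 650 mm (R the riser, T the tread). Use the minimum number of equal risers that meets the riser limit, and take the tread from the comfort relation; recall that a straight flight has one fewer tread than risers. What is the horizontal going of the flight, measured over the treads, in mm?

5832 mm

3097 / 168 = 18.435 → round up to 19 risers.
Riser R = 3097 / 19 = 163 mm, within the 168 mm limit.
T = 650 − 2·163 = 324 mm, which satisfies the 221 mm minimum.
Treads = 19 − 1 = 18; going = 18 × 324 = 5832 mm.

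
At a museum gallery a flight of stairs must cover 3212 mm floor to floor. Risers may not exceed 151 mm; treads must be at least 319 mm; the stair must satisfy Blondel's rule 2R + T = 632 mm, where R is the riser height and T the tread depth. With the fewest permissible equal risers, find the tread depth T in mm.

3212 / 151 = 21.272 → round up to 22 risers.
R = 3212 ÷ 22 = 146 mm.
Tread T = 632 − 2 × 146 = 340 mm (≥ 319 mm).

340 mm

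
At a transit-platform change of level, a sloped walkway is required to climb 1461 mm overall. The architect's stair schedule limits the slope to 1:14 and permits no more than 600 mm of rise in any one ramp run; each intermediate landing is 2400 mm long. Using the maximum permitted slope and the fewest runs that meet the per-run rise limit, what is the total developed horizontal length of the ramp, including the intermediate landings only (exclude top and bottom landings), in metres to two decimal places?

1461 / 600 = 2.44, so 3 ramp runs are needed. That means 2 intermediate landings.
Ramp run (horizontal) at 1:14: 1461 × 14 = 20454 mm.
2 intermediate landings contribute 2 × 2400 = 4800 mm.
Developed length = 20454 + 4800 = 25254 mm.
= 25.25 m.

25.25 m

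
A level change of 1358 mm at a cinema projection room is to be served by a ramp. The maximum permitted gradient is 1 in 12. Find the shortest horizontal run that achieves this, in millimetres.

At 1:12 the run is 12 × 1358 = 16296 mm.

16296 mm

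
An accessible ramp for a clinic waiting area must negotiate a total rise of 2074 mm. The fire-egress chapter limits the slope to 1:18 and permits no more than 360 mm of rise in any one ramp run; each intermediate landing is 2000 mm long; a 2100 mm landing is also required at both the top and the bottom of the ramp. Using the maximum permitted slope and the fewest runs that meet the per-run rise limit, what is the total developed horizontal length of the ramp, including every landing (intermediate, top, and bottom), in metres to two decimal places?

51.53 m

At most 360 each: 2074/360 = 5.76, giving 6 ramp runs. That means 5 intermediate landings.
Horizontal run for 2074 mm of rise at 1:18 is 2074 × 18 = 37332 mm.
Intermediate landings: 5 × 2000 = 10000 mm.
Top and bottom landings: 2 × 2100 = 4200 mm.
Total = 37332 + 10000 + 4200 = 51532 mm.
= 51.53 m.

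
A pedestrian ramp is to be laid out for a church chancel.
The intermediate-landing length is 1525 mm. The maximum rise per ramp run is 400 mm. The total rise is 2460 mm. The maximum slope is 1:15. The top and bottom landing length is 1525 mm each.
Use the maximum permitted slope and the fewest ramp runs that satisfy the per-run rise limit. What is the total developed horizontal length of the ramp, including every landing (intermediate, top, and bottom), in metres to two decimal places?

49.10 m

At most 400 each: 2460/400 = 6.15, giving 7 ramp runs. That means 6 intermediate landings.
Horizontal run for 2460 mm of rise at 1:15 is 2460 × 15 = 36900 mm.
6 intermediate landings contribute 6 × 1525 = 9150 mm.
Top and bottom landings: 2 × 1525 = 3050 mm.
Total = 36900 + 9150 + 3050 = 49100 mm.
= 49.10 m.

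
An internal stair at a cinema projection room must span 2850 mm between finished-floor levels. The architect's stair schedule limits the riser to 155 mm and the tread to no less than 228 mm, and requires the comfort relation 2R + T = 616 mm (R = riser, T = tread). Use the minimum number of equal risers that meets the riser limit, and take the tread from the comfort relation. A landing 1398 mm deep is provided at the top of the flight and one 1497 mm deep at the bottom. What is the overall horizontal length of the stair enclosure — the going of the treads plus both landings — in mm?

2850 / 155 = 18.387 → round up to 19 risers.
Each riser is 2850/19 = 150 mm (≤ 155 mm).
Tread T = 616 − 2 × 150 = 316 mm (≥ 228 mm).
19 risers give 18 treads; going = 18 × 316 = 5688 mm.
Add landings: 5688 + 1398 + 1497 = 8583 mm.

8583 mm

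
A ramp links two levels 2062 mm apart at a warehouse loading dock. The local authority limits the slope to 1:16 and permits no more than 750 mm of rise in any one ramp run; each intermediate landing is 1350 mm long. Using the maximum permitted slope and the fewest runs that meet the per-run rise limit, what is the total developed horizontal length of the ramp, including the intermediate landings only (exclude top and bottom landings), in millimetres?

35692 mm

⌈2062/750⌉ = 3 ramp runs. That means 2 intermediate landings.
Ramp run (horizontal) at 1:16: 2062 × 16 = 32992 mm.
Intermediate landings: 2 × 1350 = 2700 mm.
Total developed length = 32992 + 2700 = 35692 mm.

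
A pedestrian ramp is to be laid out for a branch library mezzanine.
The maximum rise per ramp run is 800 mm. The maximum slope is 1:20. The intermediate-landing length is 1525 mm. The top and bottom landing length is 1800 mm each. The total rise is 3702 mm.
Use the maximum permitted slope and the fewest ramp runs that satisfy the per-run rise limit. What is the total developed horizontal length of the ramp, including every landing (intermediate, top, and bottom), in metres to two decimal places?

83.74 m

3702 / 800 = 4.63, so 5 ramp runs are needed. That means 4 intermediate landings.
Horizontal run for 3702 mm of rise at 1:20 is 3702 × 20 = 74040 mm.
Intermediate landings: 4 × 1525 = 6100 mm.
Top and bottom landings: 2 × 1800 = 3600 mm.
Total = 74040 + 6100 + 3600 = 83740 mm.
= 83.74 m.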